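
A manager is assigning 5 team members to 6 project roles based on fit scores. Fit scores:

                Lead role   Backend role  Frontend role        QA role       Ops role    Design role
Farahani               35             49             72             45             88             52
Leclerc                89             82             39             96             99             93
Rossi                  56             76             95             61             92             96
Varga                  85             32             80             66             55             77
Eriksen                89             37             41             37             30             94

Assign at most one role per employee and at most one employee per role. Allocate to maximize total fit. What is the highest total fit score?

Maximum total: 458 pts

Optimal: Farahani→Ops role (88 pts), Leclerc→QA role (96 pts), Rossi→Frontend role (95 pts), Varga→Lead role (85 pts), Eriksen→Design role (94 pts) — total 88+96+95+85+94 = 458 pts.
Next-best assignment: Farahani→Ops role, Leclerc→QA role, Rossi→Design role, Varga→Frontend role, Eriksen→Lead role = 449 pts.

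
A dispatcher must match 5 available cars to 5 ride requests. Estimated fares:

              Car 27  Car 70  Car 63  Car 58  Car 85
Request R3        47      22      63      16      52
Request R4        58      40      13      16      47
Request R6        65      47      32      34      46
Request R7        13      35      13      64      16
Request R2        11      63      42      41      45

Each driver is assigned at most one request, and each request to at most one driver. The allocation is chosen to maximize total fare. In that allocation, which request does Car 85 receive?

Optimal: Car 27→Request R6 ($65), Car 70→Request R2 ($63), Car 63→Request R3 ($63), Car 58→Request R7 ($64), Car 85→Request R4 ($47) — total 65+63+63+64+47 = $302.
Column-greedy (each request in turn goes to its best remaining driver) gives $277, worse by 25.
Car 85's own top request is Request R3 ($52), but forcing Car 85→Request R3 and reassigning the rest optimally gives only $269 — worse by 33.

Car 85 receives Request R4.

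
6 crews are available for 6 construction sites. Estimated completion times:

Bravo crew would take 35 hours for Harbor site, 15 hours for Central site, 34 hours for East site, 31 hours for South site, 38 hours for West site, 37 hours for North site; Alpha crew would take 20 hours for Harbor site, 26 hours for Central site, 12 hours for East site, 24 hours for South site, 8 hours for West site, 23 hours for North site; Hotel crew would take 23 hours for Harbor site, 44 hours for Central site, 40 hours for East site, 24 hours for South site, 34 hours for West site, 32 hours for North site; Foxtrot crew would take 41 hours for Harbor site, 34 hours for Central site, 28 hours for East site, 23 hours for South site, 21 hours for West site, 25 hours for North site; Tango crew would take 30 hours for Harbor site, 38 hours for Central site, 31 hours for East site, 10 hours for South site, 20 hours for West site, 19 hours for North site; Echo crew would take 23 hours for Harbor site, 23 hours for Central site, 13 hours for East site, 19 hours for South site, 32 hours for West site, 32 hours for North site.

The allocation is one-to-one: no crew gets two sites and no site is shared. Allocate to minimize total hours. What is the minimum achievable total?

Optimal: Bravo crew→Central site (15 hours), Alpha crew→West site (8 hours), Hotel crew→Harbor site (23 hours), Foxtrot crew→North site (25 hours), Tango crew→South site (10 hours), Echo crew→East site (13 hours) — total 15+8+23+25+10+13 = 94 hours.
Column-greedy (each site in turn goes to its cheapest remaining crew) gives 111 hours, worse by 17.
Swapping Bravo crew↔Echo crew (Bravo crew→East site 34 hours, Echo crew→Central site 23 hours) adds 29.
Checked against all permutations: 94 hours is optimal.

Minimum total: 94 hours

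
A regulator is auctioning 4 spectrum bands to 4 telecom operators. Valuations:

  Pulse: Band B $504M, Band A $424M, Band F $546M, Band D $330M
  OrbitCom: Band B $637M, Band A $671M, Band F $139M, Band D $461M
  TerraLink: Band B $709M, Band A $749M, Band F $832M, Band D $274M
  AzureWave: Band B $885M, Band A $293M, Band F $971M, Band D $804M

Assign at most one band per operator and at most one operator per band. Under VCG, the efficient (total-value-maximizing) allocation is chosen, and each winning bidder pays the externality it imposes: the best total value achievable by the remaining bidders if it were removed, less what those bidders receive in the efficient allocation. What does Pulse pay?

Efficient allocation: Pulse→Band B ($504M), OrbitCom→Band A ($671M), TerraLink→Band F ($832M), AzureWave→Band D ($804M); total welfare W = $2811M.
Pulse receives Band B at value $504M, so the others get W − 504 = $2307M.
Without Pulse: best allocation of the remaining 3 bidders over all 4 bands is OrbitCom→Band A ($671M), TerraLink→Band F ($832M), AzureWave→Band B ($885M), total $2388M.
VCG payment = (others' best without Pulse) − (others' welfare with Pulse) = 2388 − 2307 = $81M.

Pulse pays $81M.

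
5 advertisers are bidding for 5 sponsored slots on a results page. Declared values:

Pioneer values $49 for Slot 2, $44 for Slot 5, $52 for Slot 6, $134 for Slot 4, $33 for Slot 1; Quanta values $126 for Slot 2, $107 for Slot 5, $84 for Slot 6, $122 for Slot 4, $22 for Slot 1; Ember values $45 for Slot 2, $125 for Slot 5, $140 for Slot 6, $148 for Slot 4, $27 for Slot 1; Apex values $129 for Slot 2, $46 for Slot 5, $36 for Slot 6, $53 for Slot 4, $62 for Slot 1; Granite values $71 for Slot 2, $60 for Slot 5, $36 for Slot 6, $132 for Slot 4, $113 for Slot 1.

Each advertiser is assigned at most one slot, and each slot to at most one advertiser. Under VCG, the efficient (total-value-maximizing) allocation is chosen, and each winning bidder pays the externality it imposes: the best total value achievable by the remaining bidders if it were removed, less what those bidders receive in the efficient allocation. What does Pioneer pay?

Pioneer pays $19.

Efficient allocation: Pioneer→Slot 4 ($134), Quanta→Slot 5 ($107), Ember→Slot 6 ($140), Apex→Slot 2 ($129), Granite→Slot 1 ($113); total welfare W = $623.
Pioneer receives Slot 4 at value $134, so the others get W − 134 = $489.
Without Pioneer: best allocation of the remaining 4 bidders over all 5 slots is Quanta→Slot 5 ($107), Ember→Slot 6 ($140), Apex→Slot 2 ($129), Granite→Slot 4 ($132), total $508.
VCG payment = (others' best without Pioneer) − (others' welfare with Pioneer) = 508 − 489 = $19.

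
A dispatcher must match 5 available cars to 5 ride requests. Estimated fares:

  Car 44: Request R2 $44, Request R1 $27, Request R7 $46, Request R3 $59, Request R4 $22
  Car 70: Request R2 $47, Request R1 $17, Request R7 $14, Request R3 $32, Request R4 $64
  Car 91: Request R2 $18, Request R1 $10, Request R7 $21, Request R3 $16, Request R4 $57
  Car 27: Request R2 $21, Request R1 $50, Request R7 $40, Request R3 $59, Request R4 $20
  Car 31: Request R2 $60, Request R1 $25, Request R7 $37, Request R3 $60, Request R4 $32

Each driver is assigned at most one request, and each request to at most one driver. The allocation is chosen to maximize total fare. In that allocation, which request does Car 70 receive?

Optimal: Car 44→Request R7 ($46), Car 70→Request R2 ($47), Car 91→Request R4 ($57), Car 27→Request R1 ($50), Car 31→Request R3 ($60) — total 46+47+57+50+60 = $260.
Row-greedy (each driver in turn takes its best remaining request) gives $254, worse by 6.
Next-best assignment: Car 44→Request R3, Car 70→Request R4, Car 91→Request R7, Car 27→Request R1, Car 31→Request R2 = $254.
Car 70's own top request is Request R4 ($64), but forcing Car 70→Request R4 and reassigning the rest optimally gives only $254 — worse by 6.

Car 70 receives Request R2.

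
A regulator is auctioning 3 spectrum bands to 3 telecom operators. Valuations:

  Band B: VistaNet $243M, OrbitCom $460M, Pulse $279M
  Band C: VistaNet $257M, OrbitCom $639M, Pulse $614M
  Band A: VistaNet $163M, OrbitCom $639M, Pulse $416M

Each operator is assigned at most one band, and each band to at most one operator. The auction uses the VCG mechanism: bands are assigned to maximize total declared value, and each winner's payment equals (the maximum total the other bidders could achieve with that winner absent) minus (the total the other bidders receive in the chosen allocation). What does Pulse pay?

Pulse pays $14M.

Efficient allocation: VistaNet→Band B ($243M), OrbitCom→Band A ($639M), Pulse→Band C ($614M); total welfare W = $1496M.
Pulse receives Band C at value $614M, so the others get W − 614 = $882M.
Without Pulse: best allocation of the remaining 2 bidders over all 3 bands is VistaNet→Band C ($257M), OrbitCom→Band A ($639M), total $896M.
VCG payment = (others' best without Pulse) − (others' welfare with Pulse) = 896 − 882 = $14M.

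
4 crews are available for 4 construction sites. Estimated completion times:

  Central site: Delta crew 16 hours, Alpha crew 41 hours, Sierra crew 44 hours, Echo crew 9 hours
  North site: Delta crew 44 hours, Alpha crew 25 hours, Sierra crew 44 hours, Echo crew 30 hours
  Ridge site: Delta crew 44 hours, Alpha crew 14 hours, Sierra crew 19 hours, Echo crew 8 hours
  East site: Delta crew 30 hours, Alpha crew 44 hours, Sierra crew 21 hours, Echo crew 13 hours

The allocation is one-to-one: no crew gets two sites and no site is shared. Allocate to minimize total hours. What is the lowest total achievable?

Min total: 70 hours

Optimal: Delta crew→Central site (16 hours), Alpha crew→North site (25 hours), Sierra crew→East site (21 hours), Echo crew→Ridge site (8 hours) — total 16+25+21+8 = 70 hours.
Column-greedy (each site in turn goes to its cheapest remaining crew) gives 83 hours, worse by 13.
Next-best assignment: Delta crew→Central site, Alpha crew→North site, Sierra crew→Ridge site, Echo crew→East site = 73 hours.
No other one-to-one assignment undercuts 70 hours.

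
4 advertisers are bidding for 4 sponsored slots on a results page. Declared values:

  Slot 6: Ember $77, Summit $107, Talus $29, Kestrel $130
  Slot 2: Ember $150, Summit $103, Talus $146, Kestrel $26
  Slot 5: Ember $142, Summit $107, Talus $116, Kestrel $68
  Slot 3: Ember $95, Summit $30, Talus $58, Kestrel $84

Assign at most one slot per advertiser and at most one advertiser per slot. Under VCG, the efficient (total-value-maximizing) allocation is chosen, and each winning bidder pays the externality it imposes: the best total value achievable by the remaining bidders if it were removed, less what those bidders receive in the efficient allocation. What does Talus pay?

Efficient allocation: Ember→Slot 5 ($142), Summit→Slot 6 ($107), Talus→Slot 2 ($146), Kestrel→Slot 3 ($84); total welfare W = $479.
Talus receives Slot 2 at value $146, so the others get W − 146 = $333.
Without Talus: best allocation of the remaining 3 bidders over all 4 slots is Ember→Slot 2 ($150), Summit→Slot 5 ($107), Kestrel→Slot 6 ($130), total $387.
VCG payment = (others' best without Talus) − (others' welfare with Talus) = 387 − 333 = $54.

Talus pays $54.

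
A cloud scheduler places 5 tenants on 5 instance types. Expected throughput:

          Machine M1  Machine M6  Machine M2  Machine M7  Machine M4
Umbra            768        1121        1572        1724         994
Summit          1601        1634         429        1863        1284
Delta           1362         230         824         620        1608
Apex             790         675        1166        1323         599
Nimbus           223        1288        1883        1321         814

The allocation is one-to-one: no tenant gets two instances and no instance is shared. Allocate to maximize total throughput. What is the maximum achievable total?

Optimal: Umbra→Machine M7 (1724 ops/s), Summit→Machine M6 (1634 ops/s), Delta→Machine M4 (1608 ops/s), Apex→Machine M1 (790 ops/s), Nimbus→Machine M2 (1883 ops/s) — total 1724+1634+1608+790+1883 = 7639 ops/s.
Max-entry greedy (repeatedly take the single best remaining cell) gives 7265 ops/s, worse by 374.

Max total: 7639 ops/s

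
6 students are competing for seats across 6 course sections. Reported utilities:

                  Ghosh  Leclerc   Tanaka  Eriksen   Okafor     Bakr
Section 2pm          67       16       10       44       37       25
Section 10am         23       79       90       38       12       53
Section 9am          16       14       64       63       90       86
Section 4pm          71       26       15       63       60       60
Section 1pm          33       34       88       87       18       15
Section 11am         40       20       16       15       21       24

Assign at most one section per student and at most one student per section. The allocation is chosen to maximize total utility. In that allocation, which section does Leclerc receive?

Treat this as an assignment problem: match each student to one section.
Optimal: Ghosh→Section 2pm (67 points), Leclerc→Section 11am (20 points), Tanaka→Section 10am (90 points), Eriksen→Section 1pm (87 points), Okafor→Section 9am (90 points), Bakr→Section 4pm (60 points) — total 67+20+90+87+90+60 = 414 points.
Column-greedy (each section in turn goes to its best remaining student) gives 368 points, worse by 46.
Checked against all permutations: 414 points is optimal.
Leclerc's own top section is Section 10am (79 points), but forcing Leclerc→Section 10am and reassigning the rest optimally gives only 411 points — worse by 3.

Leclerc receives Section 11am.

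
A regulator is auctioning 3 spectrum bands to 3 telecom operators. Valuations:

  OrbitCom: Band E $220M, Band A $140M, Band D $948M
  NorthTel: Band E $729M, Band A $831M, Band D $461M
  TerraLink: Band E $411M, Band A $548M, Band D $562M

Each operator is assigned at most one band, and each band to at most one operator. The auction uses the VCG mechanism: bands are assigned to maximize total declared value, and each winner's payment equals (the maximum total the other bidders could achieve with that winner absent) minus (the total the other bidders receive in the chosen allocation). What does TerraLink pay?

Efficient allocation: OrbitCom→Band D ($948M), NorthTel→Band E ($729M), TerraLink→Band A ($548M); total welfare W = $2225M.
TerraLink receives Band A at value $548M, so the others get W − 548 = $1677M.
Without TerraLink: best allocation of the remaining 2 bidders over all 3 bands is OrbitCom→Band D ($948M), NorthTel→Band A ($831M), total $1779M.
VCG payment = (others' best without TerraLink) − (others' welfare with TerraLink) = 1779 − 1677 = $102M.

TerraLink pays $102M.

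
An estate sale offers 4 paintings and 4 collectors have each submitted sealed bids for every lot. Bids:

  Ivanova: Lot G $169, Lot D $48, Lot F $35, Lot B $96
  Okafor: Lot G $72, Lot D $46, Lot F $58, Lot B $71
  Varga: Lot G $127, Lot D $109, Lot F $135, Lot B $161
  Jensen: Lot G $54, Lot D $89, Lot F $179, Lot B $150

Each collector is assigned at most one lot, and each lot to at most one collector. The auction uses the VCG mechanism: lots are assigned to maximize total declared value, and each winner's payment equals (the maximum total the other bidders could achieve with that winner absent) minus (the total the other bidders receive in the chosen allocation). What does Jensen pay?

Efficient allocation: Ivanova→Lot G ($169), Okafor→Lot D ($46), Varga→Lot B ($161), Jensen→Lot F ($179); total welfare W = $555.
Jensen receives Lot F at value $179, so the others get W − 179 = $376.
Without Jensen: best allocation of the remaining 3 bidders over all 4 lots is Ivanova→Lot G ($169), Okafor→Lot F ($58), Varga→Lot B ($161), total $388.
VCG payment = (others' best without Jensen) − (others' welfare with Jensen) = 388 − 376 = $12.

Jensen pays $12.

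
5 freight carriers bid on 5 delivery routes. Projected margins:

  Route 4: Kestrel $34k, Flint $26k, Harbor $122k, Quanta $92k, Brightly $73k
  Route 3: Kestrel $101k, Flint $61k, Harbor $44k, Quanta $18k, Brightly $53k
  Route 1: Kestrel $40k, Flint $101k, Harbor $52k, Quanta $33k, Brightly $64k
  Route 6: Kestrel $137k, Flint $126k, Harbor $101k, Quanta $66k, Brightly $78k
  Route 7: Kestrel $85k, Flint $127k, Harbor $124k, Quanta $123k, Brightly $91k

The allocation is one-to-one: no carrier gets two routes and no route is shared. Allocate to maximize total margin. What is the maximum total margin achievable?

Optimal: Kestrel→Route 3 ($101k), Flint→Route 6 ($126k), Harbor→Route 4 ($122k), Quanta→Route 7 ($123k), Brightly→Route 1 ($64k) — total 101+126+122+123+64 = $536k.
Row-greedy (each carrier in turn takes its best remaining route) gives $472k, worse by 64.

Maximum total: $536k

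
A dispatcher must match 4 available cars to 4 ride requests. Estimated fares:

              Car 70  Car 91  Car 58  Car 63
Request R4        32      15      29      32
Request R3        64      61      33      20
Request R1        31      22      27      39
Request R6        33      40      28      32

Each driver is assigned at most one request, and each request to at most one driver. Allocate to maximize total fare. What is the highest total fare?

Maximum total: $172

This is the linear assignment problem.
Optimal: Car 70→Request R3 ($64), Car 91→Request R6 ($40), Car 58→Request R4 ($29), Car 63→Request R1 ($39) — total 64+40+29+39 = $172.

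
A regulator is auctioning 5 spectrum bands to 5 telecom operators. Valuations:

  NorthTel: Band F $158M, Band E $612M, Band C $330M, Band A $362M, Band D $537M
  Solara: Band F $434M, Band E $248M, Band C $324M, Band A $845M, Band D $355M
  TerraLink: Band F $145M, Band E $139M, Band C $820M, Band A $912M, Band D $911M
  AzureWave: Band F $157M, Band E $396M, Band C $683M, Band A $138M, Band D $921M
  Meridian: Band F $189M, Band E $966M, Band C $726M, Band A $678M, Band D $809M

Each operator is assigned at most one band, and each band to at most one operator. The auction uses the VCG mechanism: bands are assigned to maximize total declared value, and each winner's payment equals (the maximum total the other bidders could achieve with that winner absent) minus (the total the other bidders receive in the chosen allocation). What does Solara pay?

Efficient allocation: NorthTel→Band F ($158M), Solara→Band A ($845M), TerraLink→Band C ($820M), AzureWave→Band D ($921M), Meridian→Band E ($966M); total welfare W = $3710M.
Solara receives Band A at value $845M, so the others get W − 845 = $2865M.
Without Solara: best allocation of the remaining 4 bidders over all 5 bands is NorthTel→Band E ($612M), TerraLink→Band A ($912M), AzureWave→Band D ($921M), Meridian→Band C ($726M), total $3171M.
VCG payment = (others' best without Solara) − (others' welfare with Solara) = 3171 − 2865 = $306M.

Solara pays $306M.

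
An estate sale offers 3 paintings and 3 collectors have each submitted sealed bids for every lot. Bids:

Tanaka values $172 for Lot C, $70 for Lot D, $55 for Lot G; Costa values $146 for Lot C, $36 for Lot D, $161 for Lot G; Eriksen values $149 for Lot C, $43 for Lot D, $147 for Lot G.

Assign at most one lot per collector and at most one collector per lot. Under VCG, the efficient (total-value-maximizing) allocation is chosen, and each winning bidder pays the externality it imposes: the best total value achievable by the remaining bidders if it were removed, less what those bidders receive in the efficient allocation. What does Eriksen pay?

Eriksen pays $102.

Efficient allocation: Tanaka→Lot D ($70), Costa→Lot G ($161), Eriksen→Lot C ($149); total welfare W = $380.
Eriksen receives Lot C at value $149, so the others get W − 149 = $231.
Without Eriksen: best allocation of the remaining 2 bidders over all 3 lots is Tanaka→Lot C ($172), Costa→Lot G ($161), total $333.
VCG payment = (others' best without Eriksen) − (others' welfare with Eriksen) = 333 − 231 = $102.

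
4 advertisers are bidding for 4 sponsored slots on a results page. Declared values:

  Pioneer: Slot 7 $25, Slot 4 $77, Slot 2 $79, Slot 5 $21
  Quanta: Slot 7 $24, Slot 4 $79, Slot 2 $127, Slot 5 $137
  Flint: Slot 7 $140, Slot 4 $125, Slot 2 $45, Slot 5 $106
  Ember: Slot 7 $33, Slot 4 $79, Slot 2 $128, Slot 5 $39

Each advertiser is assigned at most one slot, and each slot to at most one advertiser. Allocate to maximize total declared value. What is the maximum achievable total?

Maximum total: $482

This is a one-to-one assignment (maximum-weight bipartite matching).
Optimal: Pioneer→Slot 4 ($77), Quanta→Slot 5 ($137), Flint→Slot 7 ($140), Ember→Slot 2 ($128) — total 77+137+140+128 = $482.
Column-greedy (each slot in turn goes to its best remaining advertiser) gives $368, worse by 114.
Every other assignment is strictly worse.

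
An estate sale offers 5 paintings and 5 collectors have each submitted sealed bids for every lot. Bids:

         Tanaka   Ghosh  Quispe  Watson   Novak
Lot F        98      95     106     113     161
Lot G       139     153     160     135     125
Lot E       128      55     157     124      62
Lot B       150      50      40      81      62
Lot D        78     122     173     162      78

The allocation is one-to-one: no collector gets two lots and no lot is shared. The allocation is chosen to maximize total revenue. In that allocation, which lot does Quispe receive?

Quispe receives Lot E.

This is a one-to-one assignment (maximum-weight bipartite matching).
Optimal: Tanaka→Lot B ($150), Ghosh→Lot G ($153), Quispe→Lot E ($157), Watson→Lot D ($162), Novak→Lot F ($161) — total 150+153+157+162+161 = $783.
Swapping Watson↔Novak (Watson→Lot F $113, Novak→Lot D $78) loses 132.
Every other assignment is strictly worse.
Quispe's own top lot is Lot D ($173), but forcing Quispe→Lot D and reassigning the rest optimally gives only $761 — worse by 22.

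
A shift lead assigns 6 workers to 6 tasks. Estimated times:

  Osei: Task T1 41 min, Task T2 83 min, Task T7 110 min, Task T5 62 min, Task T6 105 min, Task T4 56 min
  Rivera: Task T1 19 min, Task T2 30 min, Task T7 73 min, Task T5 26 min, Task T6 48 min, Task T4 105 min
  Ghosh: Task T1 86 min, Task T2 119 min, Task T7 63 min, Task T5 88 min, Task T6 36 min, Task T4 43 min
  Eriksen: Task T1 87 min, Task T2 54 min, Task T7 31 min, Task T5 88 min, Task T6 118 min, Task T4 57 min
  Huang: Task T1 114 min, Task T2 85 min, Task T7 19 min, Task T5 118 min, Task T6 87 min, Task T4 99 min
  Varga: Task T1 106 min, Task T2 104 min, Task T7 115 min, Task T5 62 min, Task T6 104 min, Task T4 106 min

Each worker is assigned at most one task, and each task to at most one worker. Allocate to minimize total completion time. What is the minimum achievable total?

Optimal: Osei→Task T1 (41 min), Rivera→Task T2 (30 min), Ghosh→Task T6 (36 min), Eriksen→Task T4 (57 min), Huang→Task T7 (19 min), Varga→Task T5 (62 min) — total 41+30+36+57+19+62 = 245 min.
Column-greedy (each task in turn goes to its cheapest remaining worker) gives 296 min, worse by 51.
Next-best assignment: Osei→Task T4, Rivera→Task T1, Ghosh→Task T6, Eriksen→Task T2, Huang→Task T7, Varga→Task T5 = 246 min.
Checked against all permutations: 245 min is optimal.

Minimum total: 245 min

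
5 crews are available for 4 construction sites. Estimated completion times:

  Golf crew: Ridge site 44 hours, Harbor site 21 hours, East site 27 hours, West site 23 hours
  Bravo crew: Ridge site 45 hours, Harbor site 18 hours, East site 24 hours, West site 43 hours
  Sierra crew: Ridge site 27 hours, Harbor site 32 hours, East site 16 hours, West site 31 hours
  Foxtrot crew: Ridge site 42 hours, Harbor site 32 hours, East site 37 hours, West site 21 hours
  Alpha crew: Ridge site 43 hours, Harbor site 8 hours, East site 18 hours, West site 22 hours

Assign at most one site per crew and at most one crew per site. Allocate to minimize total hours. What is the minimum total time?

This is a one-to-one assignment (minimum-cost bipartite matching).
Optimal: Sierra crew→Ridge site (27 hours), Alpha crew→Harbor site (8 hours), Bravo crew→East site (24 hours), Foxtrot crew→West site (21 hours) — total 27+8+24+21 = 80 hours.
Min-entry greedy (repeatedly take the single cheapest remaining cell) gives 89 hours, worse by 9.

Min total: 80 hours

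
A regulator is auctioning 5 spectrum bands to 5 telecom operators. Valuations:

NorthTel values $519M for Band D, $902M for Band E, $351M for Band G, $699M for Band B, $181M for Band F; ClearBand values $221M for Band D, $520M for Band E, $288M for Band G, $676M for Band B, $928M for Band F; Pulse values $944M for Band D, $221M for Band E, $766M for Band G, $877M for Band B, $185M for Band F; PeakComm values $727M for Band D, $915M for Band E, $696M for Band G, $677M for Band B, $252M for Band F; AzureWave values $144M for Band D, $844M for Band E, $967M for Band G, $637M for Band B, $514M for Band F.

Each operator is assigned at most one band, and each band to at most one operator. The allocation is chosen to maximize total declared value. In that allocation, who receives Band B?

Treat this as an assignment problem: match each operator to one band.
Optimal: NorthTel→Band B ($699M), ClearBand→Band F ($928M), Pulse→Band D ($944M), PeakComm→Band E ($915M), AzureWave→Band G ($967M) — total 699+928+944+915+967 = $4453M.
Row-greedy (each operator in turn takes its best remaining band) gives $4107M, worse by 346.
Next-best assignment: NorthTel→Band E, ClearBand→Band F, Pulse→Band D, PeakComm→Band B, AzureWave→Band G = $4418M.
Checked against all permutations: $4453M is optimal.
NorthTel's own top band is Band E ($902M), but forcing NorthTel→Band E and reassigning the rest optimally gives only $4418M — worse by 35.

NorthTel receives Band B.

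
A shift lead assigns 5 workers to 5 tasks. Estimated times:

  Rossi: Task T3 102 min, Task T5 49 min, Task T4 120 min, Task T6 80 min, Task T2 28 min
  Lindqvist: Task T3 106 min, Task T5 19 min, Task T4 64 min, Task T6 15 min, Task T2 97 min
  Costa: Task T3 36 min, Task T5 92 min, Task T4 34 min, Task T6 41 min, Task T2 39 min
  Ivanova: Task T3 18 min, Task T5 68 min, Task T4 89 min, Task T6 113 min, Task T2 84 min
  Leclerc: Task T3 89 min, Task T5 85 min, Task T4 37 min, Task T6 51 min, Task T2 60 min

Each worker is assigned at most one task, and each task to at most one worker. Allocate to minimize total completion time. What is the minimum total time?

Optimal: Rossi→Task T2 (28 min), Lindqvist→Task T5 (19 min), Costa→Task T6 (41 min), Ivanova→Task T3 (18 min), Leclerc→Task T4 (37 min) — total 28+19+41+18+37 = 143 min.
Min-entry greedy (repeatedly take the single cheapest remaining cell) gives 180 min, worse by 37.
Next-best assignment: Rossi→Task T2, Lindqvist→Task T5, Costa→Task T4, Ivanova→Task T3, Leclerc→Task T6 = 150 min.

Min total: 143 min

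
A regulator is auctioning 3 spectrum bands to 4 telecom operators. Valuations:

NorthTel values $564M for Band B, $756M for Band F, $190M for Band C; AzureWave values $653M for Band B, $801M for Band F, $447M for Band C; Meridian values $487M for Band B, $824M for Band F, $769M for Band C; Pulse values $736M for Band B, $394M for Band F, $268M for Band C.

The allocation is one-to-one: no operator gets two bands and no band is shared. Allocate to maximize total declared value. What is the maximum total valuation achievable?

Max total: $2306M

Optimal: Pulse→Band B ($736M), AzureWave→Band F ($801M), Meridian→Band C ($769M) — total 736+801+769 = $2306M.
Max-entry greedy (repeatedly take the single best remaining cell) gives $2007M, worse by 299.
Next-best assignment: Pulse→Band B, NorthTel→Band F, Meridian→Band C = $2261M.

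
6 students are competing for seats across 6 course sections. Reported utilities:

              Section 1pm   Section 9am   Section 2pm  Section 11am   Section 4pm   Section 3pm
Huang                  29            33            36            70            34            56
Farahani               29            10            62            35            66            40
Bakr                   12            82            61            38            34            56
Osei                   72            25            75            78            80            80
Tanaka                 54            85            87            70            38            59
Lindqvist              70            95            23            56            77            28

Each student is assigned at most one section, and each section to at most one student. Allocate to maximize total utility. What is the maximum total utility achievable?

Optimal: Huang→Section 11am (70 points), Farahani→Section 4pm (66 points), Bakr→Section 9am (82 points), Osei→Section 3pm (80 points), Tanaka→Section 2pm (87 points), Lindqvist→Section 1pm (70 points) — total 70+66+82+80+87+70 = 455 points.
Column-greedy (each section in turn goes to its best remaining student) gives 446 points, worse by 9.
Checked against all permutations: 455 points is optimal.

Max total: 455 points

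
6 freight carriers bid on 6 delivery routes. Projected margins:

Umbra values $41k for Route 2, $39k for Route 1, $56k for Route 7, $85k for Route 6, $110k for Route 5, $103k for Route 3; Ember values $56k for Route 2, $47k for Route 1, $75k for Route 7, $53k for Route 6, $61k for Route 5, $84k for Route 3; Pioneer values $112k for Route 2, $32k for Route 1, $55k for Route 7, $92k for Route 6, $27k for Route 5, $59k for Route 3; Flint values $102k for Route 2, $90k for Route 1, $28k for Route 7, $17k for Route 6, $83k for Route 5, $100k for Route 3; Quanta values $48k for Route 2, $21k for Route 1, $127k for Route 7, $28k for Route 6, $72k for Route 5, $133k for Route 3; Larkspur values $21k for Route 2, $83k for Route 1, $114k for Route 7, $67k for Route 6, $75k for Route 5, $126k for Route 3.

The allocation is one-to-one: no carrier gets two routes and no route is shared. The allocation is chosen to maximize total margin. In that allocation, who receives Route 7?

Quanta receives Route 7.

Optimal: Umbra→Route 5 ($110k), Ember→Route 6 ($53k), Pioneer→Route 2 ($112k), Flint→Route 1 ($90k), Quanta→Route 7 ($127k), Larkspur→Route 3 ($126k) — total 110+53+112+90+127+126 = $618k.
Row-greedy (each carrier in turn takes its best remaining route) gives $590k, worse by 28.
Swapping Flint↔Ember (Flint→Route 6 $17k, Ember→Route 1 $47k) loses 79.
Quanta's own top route is Route 3 ($133k), but forcing Quanta→Route 3 and reassigning the rest optimally gives only $612k — worse by 6.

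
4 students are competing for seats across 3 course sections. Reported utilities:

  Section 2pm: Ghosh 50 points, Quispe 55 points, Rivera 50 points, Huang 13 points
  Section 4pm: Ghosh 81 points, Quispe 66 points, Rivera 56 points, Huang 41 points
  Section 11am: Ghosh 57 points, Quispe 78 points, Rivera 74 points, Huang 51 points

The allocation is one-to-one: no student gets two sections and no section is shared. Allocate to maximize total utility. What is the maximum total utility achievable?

Max total: 210 points

Optimal: Quispe→Section 2pm (55 points), Ghosh→Section 4pm (81 points), Rivera→Section 11am (74 points) — total 55+81+74 = 210 points.
Max-entry greedy (repeatedly take the single best remaining cell) gives 209 points, worse by 1.
Next-best assignment: Rivera→Section 2pm, Ghosh→Section 4pm, Quispe→Section 11am = 209 points.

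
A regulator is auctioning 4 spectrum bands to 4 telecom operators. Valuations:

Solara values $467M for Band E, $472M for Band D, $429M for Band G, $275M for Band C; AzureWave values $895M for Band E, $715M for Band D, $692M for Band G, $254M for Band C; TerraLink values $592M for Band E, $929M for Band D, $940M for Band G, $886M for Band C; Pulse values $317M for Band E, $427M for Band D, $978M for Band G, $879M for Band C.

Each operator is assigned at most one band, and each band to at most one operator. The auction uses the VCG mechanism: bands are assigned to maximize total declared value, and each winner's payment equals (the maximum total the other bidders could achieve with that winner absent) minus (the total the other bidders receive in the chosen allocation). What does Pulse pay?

Efficient allocation: Solara→Band D ($472M), AzureWave→Band E ($895M), TerraLink→Band C ($886M), Pulse→Band G ($978M); total welfare W = $3231M.
Pulse receives Band G at value $978M, so the others get W − 978 = $2253M.
Without Pulse: best allocation of the remaining 3 bidders over all 4 bands is Solara→Band D ($472M), AzureWave→Band E ($895M), TerraLink→Band G ($940M), total $2307M.
VCG payment = (others' best without Pulse) − (others' welfare with Pulse) = 2307 − 2253 = $54M.

Pulse pays $54M.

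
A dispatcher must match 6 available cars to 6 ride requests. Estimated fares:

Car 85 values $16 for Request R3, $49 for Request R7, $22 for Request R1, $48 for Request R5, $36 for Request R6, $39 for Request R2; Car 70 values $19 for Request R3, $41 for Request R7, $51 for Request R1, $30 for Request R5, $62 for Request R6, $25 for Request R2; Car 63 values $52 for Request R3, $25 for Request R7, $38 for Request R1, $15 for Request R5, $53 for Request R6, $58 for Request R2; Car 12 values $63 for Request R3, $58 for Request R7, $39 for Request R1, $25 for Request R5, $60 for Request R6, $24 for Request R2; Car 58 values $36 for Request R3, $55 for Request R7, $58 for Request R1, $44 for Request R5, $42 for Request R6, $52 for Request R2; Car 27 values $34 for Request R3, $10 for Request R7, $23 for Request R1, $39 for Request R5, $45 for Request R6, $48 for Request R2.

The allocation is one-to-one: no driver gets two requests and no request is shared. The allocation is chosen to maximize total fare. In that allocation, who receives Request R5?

Optimal: Car 85→Request R7 ($49), Car 70→Request R6 ($62), Car 63→Request R2 ($58), Car 12→Request R3 ($63), Car 58→Request R1 ($58), Car 27→Request R5 ($39) — total 49+62+58+63+58+39 = $329.
Column-greedy (each request in turn goes to its best remaining driver) gives $318, worse by 11.
No other one-to-one assignment exceeds $329.
Car 27's own top request is Request R2 ($48), but forcing Car 27→Request R2 and reassigning the rest optimally gives only $326 — worse by 3.

Car 27 receives Request R5.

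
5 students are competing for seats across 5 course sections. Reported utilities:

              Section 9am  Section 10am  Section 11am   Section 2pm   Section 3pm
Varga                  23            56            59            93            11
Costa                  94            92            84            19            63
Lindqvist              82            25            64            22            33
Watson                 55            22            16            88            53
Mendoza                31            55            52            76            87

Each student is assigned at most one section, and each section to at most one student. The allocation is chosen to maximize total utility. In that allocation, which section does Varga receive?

Varga receives Section 11am.

Optimal: Varga→Section 11am (59 points), Costa→Section 10am (92 points), Lindqvist→Section 9am (82 points), Watson→Section 2pm (88 points), Mendoza→Section 3pm (87 points) — total 59+92+82+88+87 = 408 points.
Row-greedy (each student in turn takes its best remaining section) gives 359 points, worse by 49.
Next-best assignment: Varga→Section 10am, Costa→Section 11am, Lindqvist→Section 9am, Watson→Section 2pm, Mendoza→Section 3pm = 397 points.
Varga's own top section is Section 2pm (93 points), but forcing Varga→Section 2pm and reassigning the rest optimally gives only 391 points — worse by 17.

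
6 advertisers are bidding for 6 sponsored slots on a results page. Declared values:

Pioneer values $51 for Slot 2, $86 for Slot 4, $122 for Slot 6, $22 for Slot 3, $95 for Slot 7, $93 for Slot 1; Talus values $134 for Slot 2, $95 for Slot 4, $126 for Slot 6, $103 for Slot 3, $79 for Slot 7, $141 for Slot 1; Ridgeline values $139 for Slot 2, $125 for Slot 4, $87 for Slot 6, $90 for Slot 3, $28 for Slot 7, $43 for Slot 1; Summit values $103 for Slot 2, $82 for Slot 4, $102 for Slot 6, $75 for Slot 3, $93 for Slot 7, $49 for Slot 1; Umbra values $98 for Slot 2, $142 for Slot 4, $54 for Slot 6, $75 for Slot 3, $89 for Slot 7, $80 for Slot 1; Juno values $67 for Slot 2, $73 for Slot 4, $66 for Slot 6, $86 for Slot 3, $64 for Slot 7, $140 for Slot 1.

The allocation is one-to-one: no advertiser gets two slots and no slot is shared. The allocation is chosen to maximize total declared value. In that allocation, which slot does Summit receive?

Optimal: Pioneer→Slot 6 ($122), Talus→Slot 3 ($103), Ridgeline→Slot 2 ($139), Summit→Slot 7 ($93), Umbra→Slot 4 ($142), Juno→Slot 1 ($140) — total 122+103+139+93+142+140 = $739.
Max-entry greedy (repeatedly take the single best remaining cell) gives $723, worse by 16.
Summit's own top slot is Slot 2 ($103), but forcing Summit→Slot 2 and reassigning the rest optimally gives only $696 — worse by 43.

Summit receives Slot 7.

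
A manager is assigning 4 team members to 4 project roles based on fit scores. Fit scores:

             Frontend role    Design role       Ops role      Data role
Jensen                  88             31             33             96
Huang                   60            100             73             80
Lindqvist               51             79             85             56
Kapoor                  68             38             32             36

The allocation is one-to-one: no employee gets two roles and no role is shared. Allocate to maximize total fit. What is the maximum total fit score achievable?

Max total: 349 pts

Optimal: Jensen→Data role (96 pts), Huang→Design role (100 pts), Lindqvist→Ops role (85 pts), Kapoor→Frontend role (68 pts) — total 96+100+85+68 = 349 pts.
Column-greedy (each role in turn goes to its best remaining employee) gives 309 pts, worse by 40.
Next-best assignment: Jensen→Data role, Huang→Ops role, Lindqvist→Design role, Kapoor→Frontend role = 316 pts.
Swapping Jensen↔Huang (Jensen→Design role 31 pts, Huang→Data role 80 pts) loses 85.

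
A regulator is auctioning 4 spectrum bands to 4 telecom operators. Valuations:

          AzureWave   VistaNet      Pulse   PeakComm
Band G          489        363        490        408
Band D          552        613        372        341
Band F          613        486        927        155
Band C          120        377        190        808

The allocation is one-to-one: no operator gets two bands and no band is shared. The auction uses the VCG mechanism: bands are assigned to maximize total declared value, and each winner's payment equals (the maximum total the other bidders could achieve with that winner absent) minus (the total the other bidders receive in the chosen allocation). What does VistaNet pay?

Efficient allocation: AzureWave→Band G ($489M), VistaNet→Band D ($613M), Pulse→Band F ($927M), PeakComm→Band C ($808M); total welfare W = $2837M.
VistaNet receives Band D at value $613M, so the others get W − 613 = $2224M.
Without VistaNet: best allocation of the remaining 3 bidders over all 4 bands is AzureWave→Band D ($552M), Pulse→Band F ($927M), PeakComm→Band C ($808M), total $2287M.
VCG payment = (others' best without VistaNet) − (others' welfare with VistaNet) = 2287 − 2224 = $63M.

VistaNet pays $63M.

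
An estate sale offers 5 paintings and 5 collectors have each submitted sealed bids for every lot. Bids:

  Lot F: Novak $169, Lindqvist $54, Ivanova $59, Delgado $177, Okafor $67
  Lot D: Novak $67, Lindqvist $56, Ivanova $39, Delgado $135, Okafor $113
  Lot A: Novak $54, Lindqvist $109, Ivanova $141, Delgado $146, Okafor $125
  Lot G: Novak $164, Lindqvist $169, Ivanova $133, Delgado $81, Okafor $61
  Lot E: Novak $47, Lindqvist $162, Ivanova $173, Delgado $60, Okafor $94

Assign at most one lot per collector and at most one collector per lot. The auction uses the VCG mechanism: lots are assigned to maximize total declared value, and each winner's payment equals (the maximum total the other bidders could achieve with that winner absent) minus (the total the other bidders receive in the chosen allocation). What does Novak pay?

Novak pays $42.

Efficient allocation: Novak→Lot F ($169), Lindqvist→Lot G ($169), Ivanova→Lot E ($173), Delgado→Lot D ($135), Okafor→Lot A ($125); total welfare W = $771.
Novak receives Lot F at value $169, so the others get W − 169 = $602.
Without Novak: best allocation of the remaining 4 bidders over all 5 lots is Lindqvist→Lot G ($169), Ivanova→Lot E ($173), Delgado→Lot F ($177), Okafor→Lot A ($125), total $644.
VCG payment = (others' best without Novak) − (others' welfare with Novak) = 644 − 602 = $42.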